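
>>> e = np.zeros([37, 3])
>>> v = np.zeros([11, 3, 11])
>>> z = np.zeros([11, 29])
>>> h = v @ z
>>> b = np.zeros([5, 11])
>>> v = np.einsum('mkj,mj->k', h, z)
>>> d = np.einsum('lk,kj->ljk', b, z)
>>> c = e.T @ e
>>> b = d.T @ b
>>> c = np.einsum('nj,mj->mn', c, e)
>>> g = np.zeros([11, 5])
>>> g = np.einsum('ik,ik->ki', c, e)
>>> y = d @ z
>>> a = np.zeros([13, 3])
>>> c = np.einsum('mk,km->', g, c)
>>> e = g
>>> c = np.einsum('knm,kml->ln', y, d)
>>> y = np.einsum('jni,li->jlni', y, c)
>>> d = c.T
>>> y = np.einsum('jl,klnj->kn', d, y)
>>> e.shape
(3, 37)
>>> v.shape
(3,)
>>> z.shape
(11, 29)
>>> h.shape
(11, 3, 29)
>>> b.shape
(11, 29, 11)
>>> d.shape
(29, 11)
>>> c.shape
(11, 29)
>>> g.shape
(3, 37)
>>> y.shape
(5, 29)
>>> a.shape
(13, 3)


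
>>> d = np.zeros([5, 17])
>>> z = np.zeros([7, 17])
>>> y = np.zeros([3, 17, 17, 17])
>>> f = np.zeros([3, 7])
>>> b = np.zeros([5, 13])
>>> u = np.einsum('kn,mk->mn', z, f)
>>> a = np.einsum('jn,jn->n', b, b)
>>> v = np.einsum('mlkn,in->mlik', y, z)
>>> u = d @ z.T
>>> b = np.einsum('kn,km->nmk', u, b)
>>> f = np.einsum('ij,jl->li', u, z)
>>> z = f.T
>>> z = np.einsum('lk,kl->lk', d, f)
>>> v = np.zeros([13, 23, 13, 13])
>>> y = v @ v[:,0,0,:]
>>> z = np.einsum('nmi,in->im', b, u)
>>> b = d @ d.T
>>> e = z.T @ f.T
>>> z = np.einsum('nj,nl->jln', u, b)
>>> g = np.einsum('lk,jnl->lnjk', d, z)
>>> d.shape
(5, 17)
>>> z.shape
(7, 5, 5)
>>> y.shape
(13, 23, 13, 13)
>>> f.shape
(17, 5)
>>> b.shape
(5, 5)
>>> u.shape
(5, 7)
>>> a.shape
(13,)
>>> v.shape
(13, 23, 13, 13)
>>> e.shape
(13, 17)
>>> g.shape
(5, 5, 7, 17)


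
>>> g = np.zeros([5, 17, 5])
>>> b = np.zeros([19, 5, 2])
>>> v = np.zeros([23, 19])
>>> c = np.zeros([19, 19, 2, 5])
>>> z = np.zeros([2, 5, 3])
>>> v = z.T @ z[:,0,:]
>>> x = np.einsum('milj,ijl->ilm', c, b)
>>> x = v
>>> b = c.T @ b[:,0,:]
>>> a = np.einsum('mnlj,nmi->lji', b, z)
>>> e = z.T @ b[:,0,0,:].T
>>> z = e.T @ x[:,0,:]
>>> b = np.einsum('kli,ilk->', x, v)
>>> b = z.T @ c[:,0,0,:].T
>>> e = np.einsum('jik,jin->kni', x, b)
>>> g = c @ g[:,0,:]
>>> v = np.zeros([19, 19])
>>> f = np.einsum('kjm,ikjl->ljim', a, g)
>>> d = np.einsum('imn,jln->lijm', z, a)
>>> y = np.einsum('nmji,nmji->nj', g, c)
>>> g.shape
(19, 19, 2, 5)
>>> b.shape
(3, 5, 19)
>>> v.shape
(19, 19)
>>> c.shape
(19, 19, 2, 5)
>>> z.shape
(5, 5, 3)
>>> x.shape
(3, 5, 3)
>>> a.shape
(19, 2, 3)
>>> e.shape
(3, 19, 5)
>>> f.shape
(5, 2, 19, 3)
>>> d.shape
(2, 5, 19, 5)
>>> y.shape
(19, 2)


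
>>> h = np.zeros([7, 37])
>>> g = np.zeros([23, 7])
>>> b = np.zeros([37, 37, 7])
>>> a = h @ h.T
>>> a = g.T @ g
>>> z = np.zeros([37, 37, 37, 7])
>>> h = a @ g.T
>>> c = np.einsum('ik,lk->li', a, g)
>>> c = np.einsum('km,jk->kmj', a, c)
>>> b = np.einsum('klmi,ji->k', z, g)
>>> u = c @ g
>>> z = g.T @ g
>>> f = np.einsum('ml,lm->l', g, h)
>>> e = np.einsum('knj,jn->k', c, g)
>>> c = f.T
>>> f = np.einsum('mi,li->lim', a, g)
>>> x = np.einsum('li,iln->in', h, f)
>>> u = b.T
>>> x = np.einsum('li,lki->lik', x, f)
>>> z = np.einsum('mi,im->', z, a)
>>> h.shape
(7, 23)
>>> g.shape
(23, 7)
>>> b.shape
(37,)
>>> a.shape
(7, 7)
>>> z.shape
()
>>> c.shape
(7,)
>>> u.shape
(37,)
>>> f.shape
(23, 7, 7)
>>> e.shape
(7,)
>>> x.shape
(23, 7, 7)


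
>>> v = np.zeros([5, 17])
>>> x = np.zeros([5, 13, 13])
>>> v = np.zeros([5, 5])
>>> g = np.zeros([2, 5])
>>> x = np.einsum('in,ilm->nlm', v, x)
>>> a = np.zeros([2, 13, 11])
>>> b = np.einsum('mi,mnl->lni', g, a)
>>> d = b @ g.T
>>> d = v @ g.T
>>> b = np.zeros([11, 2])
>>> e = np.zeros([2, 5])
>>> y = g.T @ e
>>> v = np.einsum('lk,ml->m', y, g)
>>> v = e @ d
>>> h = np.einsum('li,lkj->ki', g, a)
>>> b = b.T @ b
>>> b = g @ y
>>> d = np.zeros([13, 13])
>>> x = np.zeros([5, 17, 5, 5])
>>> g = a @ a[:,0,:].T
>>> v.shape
(2, 2)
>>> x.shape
(5, 17, 5, 5)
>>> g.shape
(2, 13, 2)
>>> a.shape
(2, 13, 11)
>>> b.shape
(2, 5)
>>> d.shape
(13, 13)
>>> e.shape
(2, 5)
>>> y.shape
(5, 5)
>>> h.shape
(13, 5)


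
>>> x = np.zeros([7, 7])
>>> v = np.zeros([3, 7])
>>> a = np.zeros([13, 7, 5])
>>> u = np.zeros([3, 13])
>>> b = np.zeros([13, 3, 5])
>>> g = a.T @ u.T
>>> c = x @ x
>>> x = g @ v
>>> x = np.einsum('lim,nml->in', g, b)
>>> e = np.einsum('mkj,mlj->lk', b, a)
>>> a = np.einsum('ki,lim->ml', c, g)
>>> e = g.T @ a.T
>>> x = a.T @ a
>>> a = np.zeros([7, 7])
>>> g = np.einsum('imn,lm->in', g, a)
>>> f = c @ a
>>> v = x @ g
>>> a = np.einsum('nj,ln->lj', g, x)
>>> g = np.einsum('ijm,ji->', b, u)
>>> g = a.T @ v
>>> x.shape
(5, 5)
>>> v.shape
(5, 3)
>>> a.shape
(5, 3)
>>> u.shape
(3, 13)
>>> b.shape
(13, 3, 5)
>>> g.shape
(3, 3)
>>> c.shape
(7, 7)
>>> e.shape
(3, 7, 3)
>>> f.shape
(7, 7)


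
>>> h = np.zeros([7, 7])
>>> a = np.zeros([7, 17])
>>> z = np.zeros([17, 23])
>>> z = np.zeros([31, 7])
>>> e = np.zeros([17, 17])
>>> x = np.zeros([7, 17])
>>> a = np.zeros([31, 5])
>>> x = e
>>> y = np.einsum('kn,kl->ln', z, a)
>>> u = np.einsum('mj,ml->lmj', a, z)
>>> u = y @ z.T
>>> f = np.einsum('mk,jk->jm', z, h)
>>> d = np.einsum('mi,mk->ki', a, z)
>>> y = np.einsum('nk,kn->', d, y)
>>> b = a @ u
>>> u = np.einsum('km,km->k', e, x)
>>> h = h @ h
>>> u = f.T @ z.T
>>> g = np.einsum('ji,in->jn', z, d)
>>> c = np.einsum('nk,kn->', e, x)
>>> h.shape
(7, 7)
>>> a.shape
(31, 5)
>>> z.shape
(31, 7)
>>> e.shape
(17, 17)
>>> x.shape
(17, 17)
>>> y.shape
()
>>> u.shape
(31, 31)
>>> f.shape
(7, 31)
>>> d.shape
(7, 5)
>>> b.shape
(31, 31)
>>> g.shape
(31, 5)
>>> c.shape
()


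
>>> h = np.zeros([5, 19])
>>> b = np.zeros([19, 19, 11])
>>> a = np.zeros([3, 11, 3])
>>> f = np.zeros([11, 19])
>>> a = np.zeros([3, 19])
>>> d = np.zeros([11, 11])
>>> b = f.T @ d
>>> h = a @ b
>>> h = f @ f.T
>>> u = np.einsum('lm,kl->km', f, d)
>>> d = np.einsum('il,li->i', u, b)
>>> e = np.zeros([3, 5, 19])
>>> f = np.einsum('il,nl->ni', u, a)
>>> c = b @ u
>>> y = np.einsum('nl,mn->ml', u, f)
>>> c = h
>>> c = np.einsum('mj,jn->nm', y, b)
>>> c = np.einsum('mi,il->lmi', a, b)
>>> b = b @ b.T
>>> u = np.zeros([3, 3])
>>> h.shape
(11, 11)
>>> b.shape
(19, 19)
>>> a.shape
(3, 19)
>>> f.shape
(3, 11)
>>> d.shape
(11,)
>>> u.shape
(3, 3)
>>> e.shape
(3, 5, 19)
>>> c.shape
(11, 3, 19)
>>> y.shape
(3, 19)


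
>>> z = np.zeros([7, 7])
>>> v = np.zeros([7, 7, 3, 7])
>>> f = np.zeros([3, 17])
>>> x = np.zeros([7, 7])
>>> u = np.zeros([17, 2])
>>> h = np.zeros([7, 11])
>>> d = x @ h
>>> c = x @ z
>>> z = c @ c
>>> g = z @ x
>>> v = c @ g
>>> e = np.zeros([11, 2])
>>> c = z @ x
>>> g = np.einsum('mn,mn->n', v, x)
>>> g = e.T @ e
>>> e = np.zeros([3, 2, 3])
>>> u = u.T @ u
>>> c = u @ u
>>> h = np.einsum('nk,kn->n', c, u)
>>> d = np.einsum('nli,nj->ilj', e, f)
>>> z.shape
(7, 7)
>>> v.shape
(7, 7)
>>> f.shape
(3, 17)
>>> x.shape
(7, 7)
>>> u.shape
(2, 2)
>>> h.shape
(2,)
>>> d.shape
(3, 2, 17)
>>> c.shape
(2, 2)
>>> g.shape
(2, 2)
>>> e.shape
(3, 2, 3)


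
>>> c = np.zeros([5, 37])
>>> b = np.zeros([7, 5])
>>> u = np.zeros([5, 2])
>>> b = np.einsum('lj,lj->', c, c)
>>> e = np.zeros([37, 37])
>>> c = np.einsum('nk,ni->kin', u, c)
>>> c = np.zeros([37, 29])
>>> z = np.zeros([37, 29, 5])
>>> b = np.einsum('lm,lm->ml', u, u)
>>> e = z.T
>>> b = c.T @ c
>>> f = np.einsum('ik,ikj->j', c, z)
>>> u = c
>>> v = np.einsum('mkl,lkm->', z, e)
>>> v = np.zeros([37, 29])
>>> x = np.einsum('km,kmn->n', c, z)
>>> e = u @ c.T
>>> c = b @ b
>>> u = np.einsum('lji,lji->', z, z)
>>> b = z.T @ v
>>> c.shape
(29, 29)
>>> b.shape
(5, 29, 29)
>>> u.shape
()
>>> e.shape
(37, 37)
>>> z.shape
(37, 29, 5)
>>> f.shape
(5,)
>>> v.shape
(37, 29)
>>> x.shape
(5,)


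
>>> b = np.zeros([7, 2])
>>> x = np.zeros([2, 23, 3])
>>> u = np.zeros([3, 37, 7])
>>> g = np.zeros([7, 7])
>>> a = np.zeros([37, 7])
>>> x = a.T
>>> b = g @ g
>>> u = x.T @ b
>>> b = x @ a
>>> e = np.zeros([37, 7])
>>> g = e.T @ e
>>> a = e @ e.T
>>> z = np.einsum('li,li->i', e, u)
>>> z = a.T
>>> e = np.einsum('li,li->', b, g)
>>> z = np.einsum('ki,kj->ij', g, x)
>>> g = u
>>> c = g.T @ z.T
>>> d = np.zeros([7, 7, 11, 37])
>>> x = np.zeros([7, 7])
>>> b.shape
(7, 7)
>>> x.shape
(7, 7)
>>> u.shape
(37, 7)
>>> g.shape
(37, 7)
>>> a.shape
(37, 37)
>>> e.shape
()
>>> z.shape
(7, 37)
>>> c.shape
(7, 7)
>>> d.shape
(7, 7, 11, 37)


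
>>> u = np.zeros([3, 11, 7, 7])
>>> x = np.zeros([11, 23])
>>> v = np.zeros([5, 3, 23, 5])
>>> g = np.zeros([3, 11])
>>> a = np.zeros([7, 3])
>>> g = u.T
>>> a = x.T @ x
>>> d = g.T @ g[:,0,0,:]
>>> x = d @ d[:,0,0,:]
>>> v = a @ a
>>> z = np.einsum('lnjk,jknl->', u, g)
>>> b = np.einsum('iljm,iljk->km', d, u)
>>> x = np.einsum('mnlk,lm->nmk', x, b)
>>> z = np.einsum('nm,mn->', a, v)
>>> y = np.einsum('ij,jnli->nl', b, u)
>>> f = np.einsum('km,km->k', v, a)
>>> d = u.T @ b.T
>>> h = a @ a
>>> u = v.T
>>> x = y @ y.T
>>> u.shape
(23, 23)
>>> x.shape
(11, 11)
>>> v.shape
(23, 23)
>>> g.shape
(7, 7, 11, 3)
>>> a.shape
(23, 23)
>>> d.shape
(7, 7, 11, 7)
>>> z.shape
()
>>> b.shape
(7, 3)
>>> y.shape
(11, 7)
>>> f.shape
(23,)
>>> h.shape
(23, 23)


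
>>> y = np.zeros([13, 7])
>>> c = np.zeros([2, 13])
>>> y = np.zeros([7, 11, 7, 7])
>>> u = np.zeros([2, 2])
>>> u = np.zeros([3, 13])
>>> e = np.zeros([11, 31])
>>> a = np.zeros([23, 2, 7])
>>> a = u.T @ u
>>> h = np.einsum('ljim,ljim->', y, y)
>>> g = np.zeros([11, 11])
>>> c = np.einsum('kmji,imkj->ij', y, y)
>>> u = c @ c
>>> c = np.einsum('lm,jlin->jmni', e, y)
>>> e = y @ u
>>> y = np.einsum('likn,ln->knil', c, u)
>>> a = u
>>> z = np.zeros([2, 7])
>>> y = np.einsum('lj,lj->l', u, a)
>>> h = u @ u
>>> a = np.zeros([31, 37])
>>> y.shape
(7,)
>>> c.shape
(7, 31, 7, 7)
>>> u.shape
(7, 7)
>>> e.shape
(7, 11, 7, 7)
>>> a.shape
(31, 37)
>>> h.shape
(7, 7)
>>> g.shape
(11, 11)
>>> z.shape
(2, 7)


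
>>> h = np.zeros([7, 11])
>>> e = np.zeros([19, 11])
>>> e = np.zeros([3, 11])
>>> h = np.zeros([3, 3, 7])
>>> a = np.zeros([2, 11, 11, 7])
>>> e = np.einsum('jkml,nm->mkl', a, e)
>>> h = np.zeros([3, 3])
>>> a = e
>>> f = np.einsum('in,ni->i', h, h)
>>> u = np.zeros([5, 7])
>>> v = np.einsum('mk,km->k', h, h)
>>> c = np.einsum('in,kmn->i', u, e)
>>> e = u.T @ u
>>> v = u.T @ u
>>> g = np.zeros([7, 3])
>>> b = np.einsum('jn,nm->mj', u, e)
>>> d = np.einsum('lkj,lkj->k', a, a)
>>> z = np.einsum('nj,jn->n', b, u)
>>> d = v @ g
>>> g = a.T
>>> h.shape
(3, 3)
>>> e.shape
(7, 7)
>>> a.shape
(11, 11, 7)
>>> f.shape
(3,)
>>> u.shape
(5, 7)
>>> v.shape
(7, 7)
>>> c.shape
(5,)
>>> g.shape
(7, 11, 11)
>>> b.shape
(7, 5)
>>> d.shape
(7, 3)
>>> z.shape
(7,)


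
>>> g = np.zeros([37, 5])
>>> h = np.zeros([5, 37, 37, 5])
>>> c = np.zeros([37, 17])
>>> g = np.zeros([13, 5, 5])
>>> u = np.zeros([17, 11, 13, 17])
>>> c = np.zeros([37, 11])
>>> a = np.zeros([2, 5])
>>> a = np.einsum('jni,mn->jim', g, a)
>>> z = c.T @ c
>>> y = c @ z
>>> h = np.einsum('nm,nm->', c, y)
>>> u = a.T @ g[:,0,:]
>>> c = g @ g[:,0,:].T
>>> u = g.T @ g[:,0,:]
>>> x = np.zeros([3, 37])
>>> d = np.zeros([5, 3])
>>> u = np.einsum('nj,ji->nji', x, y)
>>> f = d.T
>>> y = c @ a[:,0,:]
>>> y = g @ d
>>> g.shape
(13, 5, 5)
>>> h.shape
()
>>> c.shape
(13, 5, 13)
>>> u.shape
(3, 37, 11)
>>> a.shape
(13, 5, 2)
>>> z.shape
(11, 11)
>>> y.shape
(13, 5, 3)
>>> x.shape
(3, 37)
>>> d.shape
(5, 3)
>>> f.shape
(3, 5)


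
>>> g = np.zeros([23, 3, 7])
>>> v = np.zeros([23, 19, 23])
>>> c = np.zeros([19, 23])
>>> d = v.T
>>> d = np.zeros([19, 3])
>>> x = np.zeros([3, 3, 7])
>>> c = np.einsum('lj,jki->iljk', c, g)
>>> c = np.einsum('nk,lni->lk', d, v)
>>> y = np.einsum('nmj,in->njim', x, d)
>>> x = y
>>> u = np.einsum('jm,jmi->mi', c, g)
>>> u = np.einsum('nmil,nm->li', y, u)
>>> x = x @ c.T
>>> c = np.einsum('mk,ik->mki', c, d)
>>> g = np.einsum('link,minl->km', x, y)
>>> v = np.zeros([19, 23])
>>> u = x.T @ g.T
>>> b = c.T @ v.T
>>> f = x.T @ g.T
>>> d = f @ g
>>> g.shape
(23, 3)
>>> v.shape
(19, 23)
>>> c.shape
(23, 3, 19)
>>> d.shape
(23, 19, 7, 3)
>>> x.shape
(3, 7, 19, 23)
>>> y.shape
(3, 7, 19, 3)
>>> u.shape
(23, 19, 7, 23)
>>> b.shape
(19, 3, 19)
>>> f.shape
(23, 19, 7, 23)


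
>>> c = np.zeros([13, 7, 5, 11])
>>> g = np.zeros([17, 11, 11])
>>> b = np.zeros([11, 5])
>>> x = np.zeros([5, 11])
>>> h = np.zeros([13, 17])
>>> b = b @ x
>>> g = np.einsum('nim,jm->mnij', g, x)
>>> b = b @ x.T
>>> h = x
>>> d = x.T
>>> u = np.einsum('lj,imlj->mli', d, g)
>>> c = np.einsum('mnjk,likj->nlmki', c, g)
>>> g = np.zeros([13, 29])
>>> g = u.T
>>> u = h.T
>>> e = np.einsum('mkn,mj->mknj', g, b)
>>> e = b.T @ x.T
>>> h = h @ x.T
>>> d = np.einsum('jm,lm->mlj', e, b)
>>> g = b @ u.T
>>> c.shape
(7, 11, 13, 11, 17)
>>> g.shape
(11, 11)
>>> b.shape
(11, 5)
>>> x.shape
(5, 11)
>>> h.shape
(5, 5)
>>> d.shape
(5, 11, 5)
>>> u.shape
(11, 5)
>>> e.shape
(5, 5)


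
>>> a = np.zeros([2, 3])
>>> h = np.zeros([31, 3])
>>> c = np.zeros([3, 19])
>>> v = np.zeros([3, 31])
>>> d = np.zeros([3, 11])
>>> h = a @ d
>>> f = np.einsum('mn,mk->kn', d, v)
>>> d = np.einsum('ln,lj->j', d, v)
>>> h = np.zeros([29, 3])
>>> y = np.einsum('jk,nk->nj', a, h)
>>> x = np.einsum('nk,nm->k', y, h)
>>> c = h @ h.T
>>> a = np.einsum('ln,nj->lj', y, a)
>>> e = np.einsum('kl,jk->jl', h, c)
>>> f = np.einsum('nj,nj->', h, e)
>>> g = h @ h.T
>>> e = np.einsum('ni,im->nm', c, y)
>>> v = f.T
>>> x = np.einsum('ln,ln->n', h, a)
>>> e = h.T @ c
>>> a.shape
(29, 3)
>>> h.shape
(29, 3)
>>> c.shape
(29, 29)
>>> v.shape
()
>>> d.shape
(31,)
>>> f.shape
()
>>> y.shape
(29, 2)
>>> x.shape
(3,)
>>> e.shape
(3, 29)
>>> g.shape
(29, 29)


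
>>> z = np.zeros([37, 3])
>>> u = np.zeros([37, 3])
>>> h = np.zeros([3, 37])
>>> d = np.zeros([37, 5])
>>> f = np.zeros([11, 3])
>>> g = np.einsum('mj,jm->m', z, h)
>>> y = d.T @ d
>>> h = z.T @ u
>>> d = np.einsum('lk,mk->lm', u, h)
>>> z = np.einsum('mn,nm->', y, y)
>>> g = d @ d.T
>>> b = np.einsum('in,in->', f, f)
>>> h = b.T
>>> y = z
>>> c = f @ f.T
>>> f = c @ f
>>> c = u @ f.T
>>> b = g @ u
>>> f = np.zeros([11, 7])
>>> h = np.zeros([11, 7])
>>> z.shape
()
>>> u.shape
(37, 3)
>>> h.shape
(11, 7)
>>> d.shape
(37, 3)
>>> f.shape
(11, 7)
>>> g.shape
(37, 37)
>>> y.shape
()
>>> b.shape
(37, 3)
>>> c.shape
(37, 11)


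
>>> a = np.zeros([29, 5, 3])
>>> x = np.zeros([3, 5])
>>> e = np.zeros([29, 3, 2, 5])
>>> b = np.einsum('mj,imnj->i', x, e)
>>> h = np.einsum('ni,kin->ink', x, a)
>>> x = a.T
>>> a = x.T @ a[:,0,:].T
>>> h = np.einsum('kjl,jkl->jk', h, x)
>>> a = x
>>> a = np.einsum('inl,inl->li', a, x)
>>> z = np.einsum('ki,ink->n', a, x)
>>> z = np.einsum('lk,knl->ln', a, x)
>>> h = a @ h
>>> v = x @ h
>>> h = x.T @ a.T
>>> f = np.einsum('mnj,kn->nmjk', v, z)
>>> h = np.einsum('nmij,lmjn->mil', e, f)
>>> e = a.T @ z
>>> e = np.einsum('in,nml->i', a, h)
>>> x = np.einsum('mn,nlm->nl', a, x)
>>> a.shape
(29, 3)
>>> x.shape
(3, 5)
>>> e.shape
(29,)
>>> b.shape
(29,)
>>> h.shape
(3, 2, 5)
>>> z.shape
(29, 5)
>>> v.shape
(3, 5, 5)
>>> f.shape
(5, 3, 5, 29)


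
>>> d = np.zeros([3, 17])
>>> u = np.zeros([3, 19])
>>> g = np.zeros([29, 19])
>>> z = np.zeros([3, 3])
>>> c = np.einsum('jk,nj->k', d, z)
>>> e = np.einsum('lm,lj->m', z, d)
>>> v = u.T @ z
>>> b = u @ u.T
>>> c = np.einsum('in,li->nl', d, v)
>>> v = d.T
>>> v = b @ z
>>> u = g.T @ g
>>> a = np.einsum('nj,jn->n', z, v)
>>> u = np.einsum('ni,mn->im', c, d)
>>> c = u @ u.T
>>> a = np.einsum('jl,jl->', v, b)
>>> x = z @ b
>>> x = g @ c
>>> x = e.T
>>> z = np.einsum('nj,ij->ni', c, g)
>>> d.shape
(3, 17)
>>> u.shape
(19, 3)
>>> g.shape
(29, 19)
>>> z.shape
(19, 29)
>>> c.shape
(19, 19)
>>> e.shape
(3,)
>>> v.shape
(3, 3)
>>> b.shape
(3, 3)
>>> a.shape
()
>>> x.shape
(3,)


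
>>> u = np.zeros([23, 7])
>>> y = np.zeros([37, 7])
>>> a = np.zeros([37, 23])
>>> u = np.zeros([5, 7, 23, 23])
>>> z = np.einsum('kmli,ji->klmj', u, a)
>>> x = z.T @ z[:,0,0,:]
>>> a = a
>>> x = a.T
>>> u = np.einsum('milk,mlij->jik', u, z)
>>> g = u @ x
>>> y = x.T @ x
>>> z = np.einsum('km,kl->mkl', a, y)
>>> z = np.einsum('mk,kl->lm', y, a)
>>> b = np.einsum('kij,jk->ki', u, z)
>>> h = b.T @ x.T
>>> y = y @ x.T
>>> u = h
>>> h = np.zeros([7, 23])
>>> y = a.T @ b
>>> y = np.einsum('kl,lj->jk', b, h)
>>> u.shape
(7, 23)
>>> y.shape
(23, 37)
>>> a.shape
(37, 23)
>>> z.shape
(23, 37)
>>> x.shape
(23, 37)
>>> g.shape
(37, 7, 37)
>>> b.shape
(37, 7)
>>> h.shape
(7, 23)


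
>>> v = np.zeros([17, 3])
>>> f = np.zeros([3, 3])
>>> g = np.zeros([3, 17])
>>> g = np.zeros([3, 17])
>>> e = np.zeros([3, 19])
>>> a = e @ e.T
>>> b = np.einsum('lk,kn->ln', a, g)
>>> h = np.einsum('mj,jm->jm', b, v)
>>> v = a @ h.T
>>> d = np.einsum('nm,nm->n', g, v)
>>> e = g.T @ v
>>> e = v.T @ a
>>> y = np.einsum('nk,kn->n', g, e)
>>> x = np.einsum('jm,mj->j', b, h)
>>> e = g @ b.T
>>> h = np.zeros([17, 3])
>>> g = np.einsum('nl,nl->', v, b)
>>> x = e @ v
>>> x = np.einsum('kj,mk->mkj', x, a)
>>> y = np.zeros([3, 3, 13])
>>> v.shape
(3, 17)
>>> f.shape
(3, 3)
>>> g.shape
()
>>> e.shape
(3, 3)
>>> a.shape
(3, 3)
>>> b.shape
(3, 17)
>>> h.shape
(17, 3)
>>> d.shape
(3,)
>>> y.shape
(3, 3, 13)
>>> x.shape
(3, 3, 17)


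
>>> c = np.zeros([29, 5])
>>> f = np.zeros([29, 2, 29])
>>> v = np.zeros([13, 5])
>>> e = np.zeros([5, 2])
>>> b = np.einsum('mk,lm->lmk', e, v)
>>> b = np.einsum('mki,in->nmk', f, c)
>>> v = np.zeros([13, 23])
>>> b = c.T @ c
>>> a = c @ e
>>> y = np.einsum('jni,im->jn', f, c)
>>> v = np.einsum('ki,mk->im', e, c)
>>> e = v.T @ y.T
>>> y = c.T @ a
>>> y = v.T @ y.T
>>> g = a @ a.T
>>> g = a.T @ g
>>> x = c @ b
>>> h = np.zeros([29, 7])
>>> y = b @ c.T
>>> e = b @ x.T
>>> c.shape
(29, 5)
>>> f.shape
(29, 2, 29)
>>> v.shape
(2, 29)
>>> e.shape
(5, 29)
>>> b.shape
(5, 5)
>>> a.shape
(29, 2)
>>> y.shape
(5, 29)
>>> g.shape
(2, 29)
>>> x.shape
(29, 5)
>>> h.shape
(29, 7)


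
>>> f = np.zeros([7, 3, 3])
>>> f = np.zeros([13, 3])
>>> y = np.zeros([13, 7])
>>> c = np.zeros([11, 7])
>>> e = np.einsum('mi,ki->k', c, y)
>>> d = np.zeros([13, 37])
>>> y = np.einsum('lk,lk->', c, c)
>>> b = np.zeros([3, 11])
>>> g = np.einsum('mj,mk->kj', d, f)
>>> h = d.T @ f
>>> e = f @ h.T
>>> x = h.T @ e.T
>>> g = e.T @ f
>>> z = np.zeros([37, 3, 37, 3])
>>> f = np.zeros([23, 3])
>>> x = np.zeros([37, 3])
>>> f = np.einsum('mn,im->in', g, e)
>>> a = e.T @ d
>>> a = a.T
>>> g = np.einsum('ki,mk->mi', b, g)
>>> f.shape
(13, 3)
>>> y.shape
()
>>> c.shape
(11, 7)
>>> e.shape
(13, 37)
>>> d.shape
(13, 37)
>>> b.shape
(3, 11)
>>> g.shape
(37, 11)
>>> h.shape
(37, 3)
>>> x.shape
(37, 3)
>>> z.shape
(37, 3, 37, 3)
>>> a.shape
(37, 37)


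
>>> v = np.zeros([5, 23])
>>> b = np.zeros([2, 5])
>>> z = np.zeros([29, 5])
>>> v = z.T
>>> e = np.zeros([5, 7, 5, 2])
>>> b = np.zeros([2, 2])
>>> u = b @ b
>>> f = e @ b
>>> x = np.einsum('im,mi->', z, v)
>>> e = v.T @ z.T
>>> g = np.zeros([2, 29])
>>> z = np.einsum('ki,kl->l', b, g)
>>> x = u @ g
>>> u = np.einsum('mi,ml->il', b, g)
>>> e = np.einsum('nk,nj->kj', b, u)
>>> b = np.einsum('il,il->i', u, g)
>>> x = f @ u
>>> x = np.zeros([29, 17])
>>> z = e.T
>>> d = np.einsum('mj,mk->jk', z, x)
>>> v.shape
(5, 29)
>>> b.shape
(2,)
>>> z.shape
(29, 2)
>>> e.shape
(2, 29)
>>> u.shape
(2, 29)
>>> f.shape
(5, 7, 5, 2)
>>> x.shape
(29, 17)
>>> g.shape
(2, 29)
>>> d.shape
(2, 17)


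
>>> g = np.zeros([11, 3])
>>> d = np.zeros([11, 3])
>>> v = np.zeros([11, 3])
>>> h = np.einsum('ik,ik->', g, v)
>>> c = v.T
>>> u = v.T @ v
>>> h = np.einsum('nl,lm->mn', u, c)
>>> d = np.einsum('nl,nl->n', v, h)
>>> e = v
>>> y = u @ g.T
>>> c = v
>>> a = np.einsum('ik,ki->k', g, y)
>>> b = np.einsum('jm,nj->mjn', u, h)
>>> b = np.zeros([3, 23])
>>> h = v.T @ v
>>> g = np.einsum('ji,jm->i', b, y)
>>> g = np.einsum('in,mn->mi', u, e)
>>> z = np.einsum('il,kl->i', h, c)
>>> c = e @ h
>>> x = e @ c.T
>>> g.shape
(11, 3)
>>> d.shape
(11,)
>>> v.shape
(11, 3)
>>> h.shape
(3, 3)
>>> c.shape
(11, 3)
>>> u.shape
(3, 3)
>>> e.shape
(11, 3)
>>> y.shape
(3, 11)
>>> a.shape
(3,)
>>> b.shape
(3, 23)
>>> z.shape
(3,)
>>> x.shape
(11, 11)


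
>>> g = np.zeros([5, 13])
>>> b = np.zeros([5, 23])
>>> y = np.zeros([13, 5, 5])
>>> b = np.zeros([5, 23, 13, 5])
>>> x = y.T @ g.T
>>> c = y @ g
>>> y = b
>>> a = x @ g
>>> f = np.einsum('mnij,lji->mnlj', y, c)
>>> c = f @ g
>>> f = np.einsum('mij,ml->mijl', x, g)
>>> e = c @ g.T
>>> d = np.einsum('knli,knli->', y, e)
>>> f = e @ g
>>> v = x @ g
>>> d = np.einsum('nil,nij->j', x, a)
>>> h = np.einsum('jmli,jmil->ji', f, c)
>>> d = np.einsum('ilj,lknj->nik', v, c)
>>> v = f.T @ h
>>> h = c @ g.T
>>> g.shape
(5, 13)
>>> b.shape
(5, 23, 13, 5)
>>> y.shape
(5, 23, 13, 5)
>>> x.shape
(5, 5, 5)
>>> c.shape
(5, 23, 13, 13)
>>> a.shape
(5, 5, 13)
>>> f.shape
(5, 23, 13, 13)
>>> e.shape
(5, 23, 13, 5)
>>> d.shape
(13, 5, 23)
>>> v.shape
(13, 13, 23, 13)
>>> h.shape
(5, 23, 13, 5)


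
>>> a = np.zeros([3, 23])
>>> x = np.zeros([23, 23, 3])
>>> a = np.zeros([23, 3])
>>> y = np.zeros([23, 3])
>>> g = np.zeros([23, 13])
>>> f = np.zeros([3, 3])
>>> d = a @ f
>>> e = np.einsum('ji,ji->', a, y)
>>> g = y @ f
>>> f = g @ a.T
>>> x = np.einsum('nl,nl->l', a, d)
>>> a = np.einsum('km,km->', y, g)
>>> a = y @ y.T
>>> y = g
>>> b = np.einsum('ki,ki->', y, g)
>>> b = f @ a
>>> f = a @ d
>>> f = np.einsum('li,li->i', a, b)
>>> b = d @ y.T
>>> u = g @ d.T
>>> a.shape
(23, 23)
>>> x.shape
(3,)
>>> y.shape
(23, 3)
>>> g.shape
(23, 3)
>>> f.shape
(23,)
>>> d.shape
(23, 3)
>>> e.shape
()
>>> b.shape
(23, 23)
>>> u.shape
(23, 23)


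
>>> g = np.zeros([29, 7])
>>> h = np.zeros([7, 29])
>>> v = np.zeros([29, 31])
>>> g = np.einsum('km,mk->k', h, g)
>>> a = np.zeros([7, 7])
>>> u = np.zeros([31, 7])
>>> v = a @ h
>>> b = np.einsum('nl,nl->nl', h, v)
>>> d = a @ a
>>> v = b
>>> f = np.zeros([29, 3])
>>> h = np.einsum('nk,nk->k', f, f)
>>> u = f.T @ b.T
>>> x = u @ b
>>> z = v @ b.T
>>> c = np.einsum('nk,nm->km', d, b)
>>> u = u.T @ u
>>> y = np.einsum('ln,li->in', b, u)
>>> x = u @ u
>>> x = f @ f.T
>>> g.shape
(7,)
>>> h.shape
(3,)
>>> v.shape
(7, 29)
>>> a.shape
(7, 7)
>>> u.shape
(7, 7)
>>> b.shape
(7, 29)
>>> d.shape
(7, 7)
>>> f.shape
(29, 3)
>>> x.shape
(29, 29)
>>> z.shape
(7, 7)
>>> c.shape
(7, 29)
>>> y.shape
(7, 29)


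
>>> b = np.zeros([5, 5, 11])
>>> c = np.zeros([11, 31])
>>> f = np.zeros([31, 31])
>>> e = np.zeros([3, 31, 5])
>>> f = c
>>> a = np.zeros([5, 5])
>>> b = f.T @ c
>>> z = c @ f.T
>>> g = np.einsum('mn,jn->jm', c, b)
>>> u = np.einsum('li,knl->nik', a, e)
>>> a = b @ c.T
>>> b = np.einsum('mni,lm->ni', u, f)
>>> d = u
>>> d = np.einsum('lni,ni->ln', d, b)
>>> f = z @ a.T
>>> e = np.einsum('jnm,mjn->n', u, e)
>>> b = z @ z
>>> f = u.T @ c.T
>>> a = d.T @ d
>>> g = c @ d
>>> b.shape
(11, 11)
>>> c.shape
(11, 31)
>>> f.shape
(3, 5, 11)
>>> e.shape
(5,)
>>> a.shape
(5, 5)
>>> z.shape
(11, 11)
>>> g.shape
(11, 5)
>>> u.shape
(31, 5, 3)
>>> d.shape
(31, 5)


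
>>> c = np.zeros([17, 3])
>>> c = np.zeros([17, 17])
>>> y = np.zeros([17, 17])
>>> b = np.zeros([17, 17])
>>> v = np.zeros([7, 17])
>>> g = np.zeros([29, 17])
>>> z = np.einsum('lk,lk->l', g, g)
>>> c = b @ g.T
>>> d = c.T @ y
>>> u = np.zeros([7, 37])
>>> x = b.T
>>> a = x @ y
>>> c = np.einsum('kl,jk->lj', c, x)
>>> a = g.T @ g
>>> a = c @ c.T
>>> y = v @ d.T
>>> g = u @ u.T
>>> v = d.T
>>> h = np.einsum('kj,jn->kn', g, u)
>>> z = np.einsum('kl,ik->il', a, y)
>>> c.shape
(29, 17)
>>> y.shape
(7, 29)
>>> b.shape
(17, 17)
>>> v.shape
(17, 29)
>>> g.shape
(7, 7)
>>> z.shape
(7, 29)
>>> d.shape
(29, 17)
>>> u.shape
(7, 37)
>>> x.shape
(17, 17)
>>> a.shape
(29, 29)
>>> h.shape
(7, 37)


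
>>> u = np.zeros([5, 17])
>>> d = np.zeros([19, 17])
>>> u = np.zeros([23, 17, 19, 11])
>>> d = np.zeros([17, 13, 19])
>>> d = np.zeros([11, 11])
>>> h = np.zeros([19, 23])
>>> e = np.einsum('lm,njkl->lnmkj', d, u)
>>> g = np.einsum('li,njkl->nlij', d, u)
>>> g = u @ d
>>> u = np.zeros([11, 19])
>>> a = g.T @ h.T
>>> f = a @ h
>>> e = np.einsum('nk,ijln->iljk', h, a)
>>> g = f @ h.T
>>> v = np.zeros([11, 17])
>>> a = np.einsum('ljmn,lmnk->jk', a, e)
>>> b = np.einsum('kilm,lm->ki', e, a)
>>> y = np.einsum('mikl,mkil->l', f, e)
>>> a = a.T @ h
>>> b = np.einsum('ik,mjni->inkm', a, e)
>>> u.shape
(11, 19)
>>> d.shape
(11, 11)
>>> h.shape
(19, 23)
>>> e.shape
(11, 17, 19, 23)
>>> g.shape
(11, 19, 17, 19)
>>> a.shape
(23, 23)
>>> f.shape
(11, 19, 17, 23)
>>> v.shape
(11, 17)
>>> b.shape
(23, 19, 23, 11)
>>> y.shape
(23,)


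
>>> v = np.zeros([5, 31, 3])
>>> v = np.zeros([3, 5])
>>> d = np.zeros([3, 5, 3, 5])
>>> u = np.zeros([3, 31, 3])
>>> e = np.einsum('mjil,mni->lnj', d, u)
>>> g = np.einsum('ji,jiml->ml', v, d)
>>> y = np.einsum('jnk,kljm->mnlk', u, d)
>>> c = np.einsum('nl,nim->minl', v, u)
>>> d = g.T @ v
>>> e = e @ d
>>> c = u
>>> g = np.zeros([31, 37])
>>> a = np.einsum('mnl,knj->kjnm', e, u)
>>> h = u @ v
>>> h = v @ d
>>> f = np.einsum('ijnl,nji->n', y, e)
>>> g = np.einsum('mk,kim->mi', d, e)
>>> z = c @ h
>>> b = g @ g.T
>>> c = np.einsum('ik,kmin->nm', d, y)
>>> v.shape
(3, 5)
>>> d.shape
(5, 5)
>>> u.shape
(3, 31, 3)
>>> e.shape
(5, 31, 5)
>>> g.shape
(5, 31)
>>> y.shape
(5, 31, 5, 3)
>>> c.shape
(3, 31)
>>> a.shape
(3, 3, 31, 5)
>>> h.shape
(3, 5)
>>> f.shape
(5,)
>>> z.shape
(3, 31, 5)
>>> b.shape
(5, 5)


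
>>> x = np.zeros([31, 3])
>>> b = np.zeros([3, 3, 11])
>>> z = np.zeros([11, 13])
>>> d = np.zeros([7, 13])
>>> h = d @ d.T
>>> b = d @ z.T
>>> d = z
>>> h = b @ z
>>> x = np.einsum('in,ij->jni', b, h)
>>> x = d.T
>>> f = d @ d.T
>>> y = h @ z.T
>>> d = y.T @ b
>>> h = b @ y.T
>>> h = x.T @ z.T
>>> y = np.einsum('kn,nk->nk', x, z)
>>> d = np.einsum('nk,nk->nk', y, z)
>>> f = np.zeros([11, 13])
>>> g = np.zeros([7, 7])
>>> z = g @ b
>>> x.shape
(13, 11)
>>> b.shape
(7, 11)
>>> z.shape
(7, 11)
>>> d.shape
(11, 13)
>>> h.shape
(11, 11)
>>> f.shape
(11, 13)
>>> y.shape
(11, 13)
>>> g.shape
(7, 7)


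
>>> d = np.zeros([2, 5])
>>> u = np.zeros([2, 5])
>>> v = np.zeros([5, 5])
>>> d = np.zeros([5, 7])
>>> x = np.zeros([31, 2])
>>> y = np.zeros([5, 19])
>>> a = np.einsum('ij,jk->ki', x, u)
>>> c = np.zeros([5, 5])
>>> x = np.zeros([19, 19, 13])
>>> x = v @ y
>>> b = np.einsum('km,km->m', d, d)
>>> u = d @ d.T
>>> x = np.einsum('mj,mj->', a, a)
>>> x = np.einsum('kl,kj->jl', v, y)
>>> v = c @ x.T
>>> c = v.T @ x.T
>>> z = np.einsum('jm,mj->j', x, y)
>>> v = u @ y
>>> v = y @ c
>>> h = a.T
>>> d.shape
(5, 7)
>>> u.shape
(5, 5)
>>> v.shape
(5, 19)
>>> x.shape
(19, 5)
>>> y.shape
(5, 19)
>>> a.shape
(5, 31)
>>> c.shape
(19, 19)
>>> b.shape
(7,)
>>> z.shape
(19,)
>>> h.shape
(31, 5)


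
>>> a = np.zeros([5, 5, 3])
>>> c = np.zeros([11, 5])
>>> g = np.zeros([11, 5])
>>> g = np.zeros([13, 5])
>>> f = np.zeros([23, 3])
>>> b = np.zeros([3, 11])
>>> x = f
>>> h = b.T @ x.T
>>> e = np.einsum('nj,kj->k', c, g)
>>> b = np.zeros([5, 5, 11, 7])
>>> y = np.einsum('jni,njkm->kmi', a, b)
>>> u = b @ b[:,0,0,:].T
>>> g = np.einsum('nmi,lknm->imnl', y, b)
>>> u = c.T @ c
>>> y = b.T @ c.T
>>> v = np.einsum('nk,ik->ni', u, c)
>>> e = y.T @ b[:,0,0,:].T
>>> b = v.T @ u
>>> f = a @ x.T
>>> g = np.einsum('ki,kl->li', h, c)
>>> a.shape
(5, 5, 3)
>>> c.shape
(11, 5)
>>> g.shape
(5, 23)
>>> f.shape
(5, 5, 23)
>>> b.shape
(11, 5)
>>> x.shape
(23, 3)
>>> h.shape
(11, 23)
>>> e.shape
(11, 5, 11, 5)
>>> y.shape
(7, 11, 5, 11)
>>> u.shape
(5, 5)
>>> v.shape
(5, 11)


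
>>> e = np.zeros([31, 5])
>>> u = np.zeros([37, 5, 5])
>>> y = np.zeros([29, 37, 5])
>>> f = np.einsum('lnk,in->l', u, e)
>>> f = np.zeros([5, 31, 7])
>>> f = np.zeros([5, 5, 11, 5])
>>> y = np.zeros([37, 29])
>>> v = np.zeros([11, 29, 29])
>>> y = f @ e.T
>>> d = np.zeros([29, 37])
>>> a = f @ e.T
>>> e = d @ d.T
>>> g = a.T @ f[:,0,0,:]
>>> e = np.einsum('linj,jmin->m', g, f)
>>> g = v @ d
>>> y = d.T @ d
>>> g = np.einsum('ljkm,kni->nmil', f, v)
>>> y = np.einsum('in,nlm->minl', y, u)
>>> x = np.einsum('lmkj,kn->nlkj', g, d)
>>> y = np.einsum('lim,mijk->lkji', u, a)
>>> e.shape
(5,)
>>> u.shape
(37, 5, 5)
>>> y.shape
(37, 31, 11, 5)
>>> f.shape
(5, 5, 11, 5)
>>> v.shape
(11, 29, 29)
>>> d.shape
(29, 37)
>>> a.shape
(5, 5, 11, 31)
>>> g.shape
(29, 5, 29, 5)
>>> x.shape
(37, 29, 29, 5)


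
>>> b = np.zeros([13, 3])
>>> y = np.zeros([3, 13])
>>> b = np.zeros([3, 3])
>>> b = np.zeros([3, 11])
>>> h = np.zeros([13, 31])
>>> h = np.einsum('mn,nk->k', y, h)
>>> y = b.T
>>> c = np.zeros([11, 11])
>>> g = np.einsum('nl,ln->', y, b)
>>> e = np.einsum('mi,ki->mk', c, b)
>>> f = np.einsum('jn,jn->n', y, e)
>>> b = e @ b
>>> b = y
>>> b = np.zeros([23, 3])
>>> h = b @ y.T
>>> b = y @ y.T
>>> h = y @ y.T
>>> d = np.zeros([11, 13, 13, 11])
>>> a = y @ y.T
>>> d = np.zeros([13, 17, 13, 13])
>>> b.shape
(11, 11)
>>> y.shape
(11, 3)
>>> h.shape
(11, 11)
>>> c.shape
(11, 11)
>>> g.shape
()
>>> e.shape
(11, 3)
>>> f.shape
(3,)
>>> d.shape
(13, 17, 13, 13)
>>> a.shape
(11, 11)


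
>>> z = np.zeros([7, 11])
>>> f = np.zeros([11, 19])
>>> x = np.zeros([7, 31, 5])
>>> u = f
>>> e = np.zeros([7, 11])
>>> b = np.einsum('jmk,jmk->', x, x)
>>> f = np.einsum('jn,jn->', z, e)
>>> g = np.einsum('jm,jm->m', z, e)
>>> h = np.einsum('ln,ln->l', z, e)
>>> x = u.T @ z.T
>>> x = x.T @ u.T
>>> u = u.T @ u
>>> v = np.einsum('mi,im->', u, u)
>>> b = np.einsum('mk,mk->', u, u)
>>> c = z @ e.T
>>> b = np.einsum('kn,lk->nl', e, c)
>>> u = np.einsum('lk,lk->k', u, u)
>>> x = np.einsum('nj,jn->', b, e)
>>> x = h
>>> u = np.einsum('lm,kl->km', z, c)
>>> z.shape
(7, 11)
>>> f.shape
()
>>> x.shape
(7,)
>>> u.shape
(7, 11)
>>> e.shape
(7, 11)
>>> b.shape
(11, 7)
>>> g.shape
(11,)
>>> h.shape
(7,)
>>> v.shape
()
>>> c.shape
(7, 7)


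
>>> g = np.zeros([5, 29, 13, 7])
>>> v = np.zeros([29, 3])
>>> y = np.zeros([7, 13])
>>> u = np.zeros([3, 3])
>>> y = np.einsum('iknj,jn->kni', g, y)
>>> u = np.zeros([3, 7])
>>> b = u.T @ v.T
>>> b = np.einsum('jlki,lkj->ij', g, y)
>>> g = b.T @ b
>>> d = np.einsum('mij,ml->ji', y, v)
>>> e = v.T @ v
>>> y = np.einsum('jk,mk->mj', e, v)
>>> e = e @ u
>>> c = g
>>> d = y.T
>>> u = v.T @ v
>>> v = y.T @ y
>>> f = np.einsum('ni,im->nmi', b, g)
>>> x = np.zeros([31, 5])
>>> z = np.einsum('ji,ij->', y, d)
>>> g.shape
(5, 5)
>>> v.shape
(3, 3)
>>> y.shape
(29, 3)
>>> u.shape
(3, 3)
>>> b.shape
(7, 5)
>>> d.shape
(3, 29)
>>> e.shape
(3, 7)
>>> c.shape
(5, 5)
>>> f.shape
(7, 5, 5)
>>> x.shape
(31, 5)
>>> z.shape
()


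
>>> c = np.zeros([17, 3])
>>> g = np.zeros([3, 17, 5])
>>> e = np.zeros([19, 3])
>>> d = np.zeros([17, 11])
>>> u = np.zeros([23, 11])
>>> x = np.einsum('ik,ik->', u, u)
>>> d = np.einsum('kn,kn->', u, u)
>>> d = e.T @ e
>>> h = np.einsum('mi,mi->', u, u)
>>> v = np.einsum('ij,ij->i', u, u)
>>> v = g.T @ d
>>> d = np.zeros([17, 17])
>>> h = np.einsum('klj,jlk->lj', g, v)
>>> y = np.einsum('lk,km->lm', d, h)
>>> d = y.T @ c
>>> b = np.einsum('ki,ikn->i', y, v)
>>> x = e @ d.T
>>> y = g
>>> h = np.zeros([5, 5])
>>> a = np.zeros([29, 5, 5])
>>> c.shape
(17, 3)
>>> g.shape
(3, 17, 5)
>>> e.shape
(19, 3)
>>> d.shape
(5, 3)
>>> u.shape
(23, 11)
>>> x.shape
(19, 5)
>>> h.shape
(5, 5)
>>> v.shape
(5, 17, 3)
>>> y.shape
(3, 17, 5)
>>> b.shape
(5,)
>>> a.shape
(29, 5, 5)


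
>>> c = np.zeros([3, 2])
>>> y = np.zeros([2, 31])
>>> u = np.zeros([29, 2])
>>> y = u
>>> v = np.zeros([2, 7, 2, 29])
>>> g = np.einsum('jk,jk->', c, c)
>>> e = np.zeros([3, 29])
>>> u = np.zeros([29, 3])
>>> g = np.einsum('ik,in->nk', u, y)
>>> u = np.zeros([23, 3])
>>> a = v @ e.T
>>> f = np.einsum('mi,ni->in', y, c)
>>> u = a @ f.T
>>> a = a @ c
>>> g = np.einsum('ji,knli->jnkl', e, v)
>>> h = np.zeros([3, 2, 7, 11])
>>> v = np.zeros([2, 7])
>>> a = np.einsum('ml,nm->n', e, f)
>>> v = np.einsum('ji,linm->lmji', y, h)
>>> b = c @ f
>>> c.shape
(3, 2)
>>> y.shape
(29, 2)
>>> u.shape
(2, 7, 2, 2)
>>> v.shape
(3, 11, 29, 2)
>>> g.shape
(3, 7, 2, 2)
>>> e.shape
(3, 29)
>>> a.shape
(2,)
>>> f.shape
(2, 3)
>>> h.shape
(3, 2, 7, 11)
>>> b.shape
(3, 3)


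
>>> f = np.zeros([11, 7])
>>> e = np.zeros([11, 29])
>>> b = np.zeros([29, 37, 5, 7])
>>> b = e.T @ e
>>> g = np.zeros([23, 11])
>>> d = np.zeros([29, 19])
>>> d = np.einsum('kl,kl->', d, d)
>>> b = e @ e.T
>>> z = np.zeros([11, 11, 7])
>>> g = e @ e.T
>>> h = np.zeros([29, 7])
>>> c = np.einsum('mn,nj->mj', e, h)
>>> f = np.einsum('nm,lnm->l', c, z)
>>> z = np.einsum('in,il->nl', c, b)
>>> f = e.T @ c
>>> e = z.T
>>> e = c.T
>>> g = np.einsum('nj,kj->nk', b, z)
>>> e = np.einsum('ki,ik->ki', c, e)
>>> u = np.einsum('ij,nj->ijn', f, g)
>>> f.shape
(29, 7)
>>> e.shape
(11, 7)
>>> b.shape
(11, 11)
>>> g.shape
(11, 7)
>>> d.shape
()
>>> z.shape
(7, 11)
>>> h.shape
(29, 7)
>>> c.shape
(11, 7)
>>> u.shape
(29, 7, 11)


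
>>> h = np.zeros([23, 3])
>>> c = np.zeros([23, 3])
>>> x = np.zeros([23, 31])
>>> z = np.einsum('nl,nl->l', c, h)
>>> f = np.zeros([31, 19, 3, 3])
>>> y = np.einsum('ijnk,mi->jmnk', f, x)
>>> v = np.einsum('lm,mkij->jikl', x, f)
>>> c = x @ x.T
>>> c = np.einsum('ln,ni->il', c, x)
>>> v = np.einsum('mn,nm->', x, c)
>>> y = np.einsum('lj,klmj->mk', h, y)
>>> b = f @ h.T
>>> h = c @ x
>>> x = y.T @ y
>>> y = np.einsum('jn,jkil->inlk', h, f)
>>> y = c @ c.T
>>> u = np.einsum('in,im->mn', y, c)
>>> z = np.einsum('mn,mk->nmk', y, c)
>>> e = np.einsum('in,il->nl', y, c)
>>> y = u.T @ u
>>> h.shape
(31, 31)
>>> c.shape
(31, 23)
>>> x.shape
(19, 19)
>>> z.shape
(31, 31, 23)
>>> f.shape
(31, 19, 3, 3)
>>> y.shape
(31, 31)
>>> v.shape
()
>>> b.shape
(31, 19, 3, 23)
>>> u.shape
(23, 31)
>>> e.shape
(31, 23)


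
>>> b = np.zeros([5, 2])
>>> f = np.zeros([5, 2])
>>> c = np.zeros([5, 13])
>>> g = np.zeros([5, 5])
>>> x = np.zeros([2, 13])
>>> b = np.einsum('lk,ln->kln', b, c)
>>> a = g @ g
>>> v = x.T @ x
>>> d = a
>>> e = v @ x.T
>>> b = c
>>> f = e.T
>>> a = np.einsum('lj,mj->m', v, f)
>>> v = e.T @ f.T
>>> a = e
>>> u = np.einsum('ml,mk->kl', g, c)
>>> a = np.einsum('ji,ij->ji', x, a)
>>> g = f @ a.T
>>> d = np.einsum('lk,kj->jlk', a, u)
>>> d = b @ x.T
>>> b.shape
(5, 13)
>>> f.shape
(2, 13)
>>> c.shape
(5, 13)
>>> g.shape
(2, 2)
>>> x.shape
(2, 13)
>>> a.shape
(2, 13)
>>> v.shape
(2, 2)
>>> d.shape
(5, 2)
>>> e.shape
(13, 2)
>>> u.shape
(13, 5)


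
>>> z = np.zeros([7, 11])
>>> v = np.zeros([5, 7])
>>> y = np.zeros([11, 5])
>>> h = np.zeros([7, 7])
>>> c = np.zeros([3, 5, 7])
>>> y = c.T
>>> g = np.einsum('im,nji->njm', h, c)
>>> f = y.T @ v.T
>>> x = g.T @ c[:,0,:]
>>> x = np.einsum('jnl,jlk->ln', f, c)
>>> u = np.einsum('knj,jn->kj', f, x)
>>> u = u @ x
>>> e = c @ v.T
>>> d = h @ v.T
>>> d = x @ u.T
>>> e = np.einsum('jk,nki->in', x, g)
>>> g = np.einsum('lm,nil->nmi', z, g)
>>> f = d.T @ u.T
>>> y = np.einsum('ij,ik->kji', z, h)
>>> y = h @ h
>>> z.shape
(7, 11)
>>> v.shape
(5, 7)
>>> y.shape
(7, 7)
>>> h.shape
(7, 7)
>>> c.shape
(3, 5, 7)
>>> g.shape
(3, 11, 5)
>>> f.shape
(3, 3)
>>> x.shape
(5, 5)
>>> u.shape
(3, 5)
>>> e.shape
(7, 3)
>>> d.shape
(5, 3)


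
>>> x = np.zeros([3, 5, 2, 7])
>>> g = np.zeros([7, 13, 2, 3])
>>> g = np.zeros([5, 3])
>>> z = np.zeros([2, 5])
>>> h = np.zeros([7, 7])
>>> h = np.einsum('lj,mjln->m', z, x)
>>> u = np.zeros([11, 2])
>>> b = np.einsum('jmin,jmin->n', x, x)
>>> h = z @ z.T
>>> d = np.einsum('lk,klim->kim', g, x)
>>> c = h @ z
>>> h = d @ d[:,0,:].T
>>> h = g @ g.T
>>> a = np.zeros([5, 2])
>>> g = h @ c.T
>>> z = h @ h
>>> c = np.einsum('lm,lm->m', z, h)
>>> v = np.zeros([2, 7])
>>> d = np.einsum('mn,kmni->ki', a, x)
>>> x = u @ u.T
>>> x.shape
(11, 11)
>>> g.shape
(5, 2)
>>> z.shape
(5, 5)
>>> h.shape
(5, 5)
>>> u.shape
(11, 2)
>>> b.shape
(7,)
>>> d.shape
(3, 7)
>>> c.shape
(5,)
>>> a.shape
(5, 2)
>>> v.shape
(2, 7)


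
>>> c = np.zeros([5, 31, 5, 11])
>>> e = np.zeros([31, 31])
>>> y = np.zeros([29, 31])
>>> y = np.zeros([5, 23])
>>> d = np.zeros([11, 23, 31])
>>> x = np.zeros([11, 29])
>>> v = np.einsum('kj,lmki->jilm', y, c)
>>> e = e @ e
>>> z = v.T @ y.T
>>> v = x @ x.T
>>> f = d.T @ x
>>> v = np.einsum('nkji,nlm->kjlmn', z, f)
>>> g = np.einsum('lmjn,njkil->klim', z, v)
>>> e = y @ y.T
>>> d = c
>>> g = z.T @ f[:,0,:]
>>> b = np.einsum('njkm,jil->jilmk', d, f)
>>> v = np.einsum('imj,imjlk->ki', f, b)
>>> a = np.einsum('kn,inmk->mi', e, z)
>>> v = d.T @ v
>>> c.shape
(5, 31, 5, 11)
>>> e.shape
(5, 5)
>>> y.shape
(5, 23)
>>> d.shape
(5, 31, 5, 11)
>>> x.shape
(11, 29)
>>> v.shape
(11, 5, 31, 31)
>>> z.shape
(31, 5, 11, 5)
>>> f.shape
(31, 23, 29)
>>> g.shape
(5, 11, 5, 29)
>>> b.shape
(31, 23, 29, 11, 5)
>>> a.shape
(11, 31)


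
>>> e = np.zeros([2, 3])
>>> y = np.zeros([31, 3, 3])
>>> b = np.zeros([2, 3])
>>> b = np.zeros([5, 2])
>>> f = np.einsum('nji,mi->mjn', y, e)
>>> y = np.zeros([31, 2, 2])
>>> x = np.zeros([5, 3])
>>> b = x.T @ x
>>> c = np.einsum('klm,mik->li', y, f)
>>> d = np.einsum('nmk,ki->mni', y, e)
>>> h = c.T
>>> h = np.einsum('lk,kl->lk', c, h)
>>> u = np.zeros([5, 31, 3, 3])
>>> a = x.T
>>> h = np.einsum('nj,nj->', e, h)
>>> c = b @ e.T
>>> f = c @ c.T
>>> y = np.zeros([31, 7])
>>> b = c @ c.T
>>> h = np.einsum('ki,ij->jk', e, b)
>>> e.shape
(2, 3)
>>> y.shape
(31, 7)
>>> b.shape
(3, 3)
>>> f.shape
(3, 3)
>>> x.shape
(5, 3)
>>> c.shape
(3, 2)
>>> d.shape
(2, 31, 3)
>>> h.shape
(3, 2)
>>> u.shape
(5, 31, 3, 3)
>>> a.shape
(3, 5)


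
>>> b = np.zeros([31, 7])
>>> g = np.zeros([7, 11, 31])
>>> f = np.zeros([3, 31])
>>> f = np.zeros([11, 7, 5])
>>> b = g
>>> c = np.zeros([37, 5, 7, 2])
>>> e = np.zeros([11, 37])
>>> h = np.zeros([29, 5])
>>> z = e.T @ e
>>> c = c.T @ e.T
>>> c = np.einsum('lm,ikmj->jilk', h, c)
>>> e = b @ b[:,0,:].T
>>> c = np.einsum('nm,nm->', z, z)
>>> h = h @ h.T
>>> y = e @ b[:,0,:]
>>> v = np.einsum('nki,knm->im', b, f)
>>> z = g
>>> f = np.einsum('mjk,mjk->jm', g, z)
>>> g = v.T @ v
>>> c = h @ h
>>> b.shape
(7, 11, 31)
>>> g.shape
(5, 5)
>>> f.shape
(11, 7)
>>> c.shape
(29, 29)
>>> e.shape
(7, 11, 7)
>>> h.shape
(29, 29)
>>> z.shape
(7, 11, 31)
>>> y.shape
(7, 11, 31)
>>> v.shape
(31, 5)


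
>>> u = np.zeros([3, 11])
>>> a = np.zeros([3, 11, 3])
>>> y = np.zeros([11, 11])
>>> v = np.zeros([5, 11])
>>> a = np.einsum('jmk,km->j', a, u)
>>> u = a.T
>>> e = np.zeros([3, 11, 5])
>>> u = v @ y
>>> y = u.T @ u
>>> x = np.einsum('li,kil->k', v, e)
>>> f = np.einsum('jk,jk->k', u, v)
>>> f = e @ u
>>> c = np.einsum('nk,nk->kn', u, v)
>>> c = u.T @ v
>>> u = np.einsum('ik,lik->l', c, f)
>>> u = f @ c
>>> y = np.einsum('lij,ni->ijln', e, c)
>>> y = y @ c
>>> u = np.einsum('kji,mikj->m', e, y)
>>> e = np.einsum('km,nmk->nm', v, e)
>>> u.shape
(11,)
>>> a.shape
(3,)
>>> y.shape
(11, 5, 3, 11)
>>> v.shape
(5, 11)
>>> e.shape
(3, 11)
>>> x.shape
(3,)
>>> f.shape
(3, 11, 11)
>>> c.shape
(11, 11)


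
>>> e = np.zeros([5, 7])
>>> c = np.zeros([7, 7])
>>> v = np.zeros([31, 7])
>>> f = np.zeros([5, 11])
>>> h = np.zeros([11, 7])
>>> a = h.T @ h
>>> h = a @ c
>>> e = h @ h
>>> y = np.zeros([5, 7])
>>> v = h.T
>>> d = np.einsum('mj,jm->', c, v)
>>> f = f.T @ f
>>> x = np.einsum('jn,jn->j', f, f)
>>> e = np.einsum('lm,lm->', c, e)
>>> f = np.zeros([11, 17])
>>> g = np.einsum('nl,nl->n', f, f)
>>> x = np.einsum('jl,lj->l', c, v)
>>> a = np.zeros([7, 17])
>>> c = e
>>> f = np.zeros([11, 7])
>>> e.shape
()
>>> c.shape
()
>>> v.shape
(7, 7)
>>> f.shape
(11, 7)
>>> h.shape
(7, 7)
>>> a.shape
(7, 17)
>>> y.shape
(5, 7)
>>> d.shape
()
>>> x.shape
(7,)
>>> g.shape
(11,)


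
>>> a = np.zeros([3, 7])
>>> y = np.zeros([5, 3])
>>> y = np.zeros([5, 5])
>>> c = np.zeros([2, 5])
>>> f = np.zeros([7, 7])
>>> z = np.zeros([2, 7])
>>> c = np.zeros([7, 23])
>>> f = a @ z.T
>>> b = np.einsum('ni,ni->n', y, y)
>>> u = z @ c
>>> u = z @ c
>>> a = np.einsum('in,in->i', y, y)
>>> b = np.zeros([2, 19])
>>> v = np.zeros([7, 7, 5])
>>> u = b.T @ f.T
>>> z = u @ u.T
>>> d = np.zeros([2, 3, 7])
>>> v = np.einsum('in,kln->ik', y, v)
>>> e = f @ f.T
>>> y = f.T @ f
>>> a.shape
(5,)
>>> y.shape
(2, 2)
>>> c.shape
(7, 23)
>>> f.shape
(3, 2)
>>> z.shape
(19, 19)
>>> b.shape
(2, 19)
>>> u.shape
(19, 3)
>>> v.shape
(5, 7)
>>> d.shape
(2, 3, 7)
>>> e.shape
(3, 3)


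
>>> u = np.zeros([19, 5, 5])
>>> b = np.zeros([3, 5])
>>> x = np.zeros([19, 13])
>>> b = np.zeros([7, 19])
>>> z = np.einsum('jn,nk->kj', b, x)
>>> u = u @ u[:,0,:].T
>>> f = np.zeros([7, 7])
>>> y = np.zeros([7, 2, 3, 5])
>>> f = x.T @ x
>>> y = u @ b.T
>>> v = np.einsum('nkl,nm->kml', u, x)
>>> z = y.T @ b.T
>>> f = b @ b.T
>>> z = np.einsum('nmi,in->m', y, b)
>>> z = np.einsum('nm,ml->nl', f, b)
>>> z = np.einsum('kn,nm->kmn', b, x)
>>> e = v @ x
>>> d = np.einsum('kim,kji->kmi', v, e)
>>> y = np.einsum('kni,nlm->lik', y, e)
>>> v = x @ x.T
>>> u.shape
(19, 5, 19)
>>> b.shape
(7, 19)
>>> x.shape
(19, 13)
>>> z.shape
(7, 13, 19)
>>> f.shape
(7, 7)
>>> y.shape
(13, 7, 19)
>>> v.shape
(19, 19)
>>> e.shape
(5, 13, 13)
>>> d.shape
(5, 19, 13)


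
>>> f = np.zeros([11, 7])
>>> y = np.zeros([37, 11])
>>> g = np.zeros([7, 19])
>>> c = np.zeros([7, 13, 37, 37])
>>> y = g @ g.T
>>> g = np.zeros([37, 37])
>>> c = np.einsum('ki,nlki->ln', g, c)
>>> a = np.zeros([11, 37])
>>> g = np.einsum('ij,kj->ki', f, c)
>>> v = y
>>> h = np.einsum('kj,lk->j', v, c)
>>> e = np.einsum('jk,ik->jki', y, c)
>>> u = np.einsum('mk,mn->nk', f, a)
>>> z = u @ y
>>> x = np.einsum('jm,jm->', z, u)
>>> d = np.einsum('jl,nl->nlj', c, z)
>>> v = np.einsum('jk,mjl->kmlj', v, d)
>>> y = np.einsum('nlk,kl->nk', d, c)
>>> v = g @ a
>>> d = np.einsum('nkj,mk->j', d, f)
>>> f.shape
(11, 7)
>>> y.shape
(37, 13)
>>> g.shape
(13, 11)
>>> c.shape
(13, 7)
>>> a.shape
(11, 37)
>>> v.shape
(13, 37)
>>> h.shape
(7,)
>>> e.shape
(7, 7, 13)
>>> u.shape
(37, 7)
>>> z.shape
(37, 7)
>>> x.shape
()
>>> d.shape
(13,)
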